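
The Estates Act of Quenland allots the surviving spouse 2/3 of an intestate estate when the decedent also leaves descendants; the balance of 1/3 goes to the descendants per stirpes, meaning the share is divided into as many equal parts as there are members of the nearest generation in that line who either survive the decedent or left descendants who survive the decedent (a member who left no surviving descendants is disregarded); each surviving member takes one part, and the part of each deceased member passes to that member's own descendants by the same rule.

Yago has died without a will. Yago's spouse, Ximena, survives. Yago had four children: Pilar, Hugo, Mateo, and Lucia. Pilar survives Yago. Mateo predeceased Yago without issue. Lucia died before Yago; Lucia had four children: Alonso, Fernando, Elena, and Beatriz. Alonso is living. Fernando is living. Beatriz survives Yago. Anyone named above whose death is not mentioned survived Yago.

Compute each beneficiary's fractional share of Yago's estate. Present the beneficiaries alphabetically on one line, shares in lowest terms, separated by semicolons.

Alonso 1/36; Beatriz 1/36; Elena 1/36; Fernando 1/36; Hugo 1/9; Pilar 1/9; Ximena 2/3

Ximena, as surviving spouse, takes 2/3.
The remaining 1/3 passes to Yago's descendants per stirpes.
Mateo left no surviving issue, so that branch lapses and is disregarded.
The 1/3 is divided into 3 equal shares of 1/9 among Pilar, Hugo, Lucia.
Pilar is living and takes 1/9.
Hugo is living and takes 1/9.
Lucia predeceased; the 1/9 allotted to Lucia's branch passes to Lucia's issue by representation.
The 1/9 is divided into 4 equal shares of 1/36 among Alonso, Fernando, Elena, Beatriz.
Alonso is living and takes 1/36.
Fernando is living and takes 1/36.
Elena is living and takes 1/36.
Beatriz is living and takes 1/36.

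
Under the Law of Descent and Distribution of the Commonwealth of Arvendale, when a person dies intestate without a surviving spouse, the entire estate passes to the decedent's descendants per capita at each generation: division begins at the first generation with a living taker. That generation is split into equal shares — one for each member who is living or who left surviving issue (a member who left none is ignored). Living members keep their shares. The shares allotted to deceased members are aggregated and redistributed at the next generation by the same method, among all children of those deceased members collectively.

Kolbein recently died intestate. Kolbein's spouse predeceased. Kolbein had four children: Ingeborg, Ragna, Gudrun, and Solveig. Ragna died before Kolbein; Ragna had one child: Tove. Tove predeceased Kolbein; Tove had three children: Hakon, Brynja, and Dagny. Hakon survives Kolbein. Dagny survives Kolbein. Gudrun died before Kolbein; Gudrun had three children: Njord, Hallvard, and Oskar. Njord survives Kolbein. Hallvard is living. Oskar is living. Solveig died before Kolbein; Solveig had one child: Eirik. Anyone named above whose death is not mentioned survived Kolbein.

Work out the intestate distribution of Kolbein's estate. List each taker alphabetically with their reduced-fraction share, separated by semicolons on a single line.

There is no surviving spouse, so the entire estate passes to Kolbein's descendants per capita at each generation.
At generation 1 (Ingeborg, Ragna, Gudrun, Solveig) there are 4 shares of (1)/4 = 1/4 each.
Living: Ingeborg — each takes 1/4.
Deceased: Ragna, Gudrun, and Solveig. Their combined 3/4 is pooled and carried to generation 2.
At generation 2 (Tove, Njord, Hallvard, Oskar, Eirik) there are 5 shares of (3/4)/5 = 3/20 each.
Living: Njord, Hallvard, Oskar, and Eirik — each takes 3/20.
Deceased: Tove. That 3/20 share is carried to generation 3.
At generation 3 (Hakon, Brynja, Dagny) there are 3 shares of (3/20)/3 = 1/20 each.
Living: Hakon, Brynja, and Dagny — each takes 1/20.

Brynja 1/20; Dagny 1/20; Eirik 3/20; Hakon 1/20; Hallvard 3/20; Ingeborg 1/4; Njord 3/20; Oskar 3/20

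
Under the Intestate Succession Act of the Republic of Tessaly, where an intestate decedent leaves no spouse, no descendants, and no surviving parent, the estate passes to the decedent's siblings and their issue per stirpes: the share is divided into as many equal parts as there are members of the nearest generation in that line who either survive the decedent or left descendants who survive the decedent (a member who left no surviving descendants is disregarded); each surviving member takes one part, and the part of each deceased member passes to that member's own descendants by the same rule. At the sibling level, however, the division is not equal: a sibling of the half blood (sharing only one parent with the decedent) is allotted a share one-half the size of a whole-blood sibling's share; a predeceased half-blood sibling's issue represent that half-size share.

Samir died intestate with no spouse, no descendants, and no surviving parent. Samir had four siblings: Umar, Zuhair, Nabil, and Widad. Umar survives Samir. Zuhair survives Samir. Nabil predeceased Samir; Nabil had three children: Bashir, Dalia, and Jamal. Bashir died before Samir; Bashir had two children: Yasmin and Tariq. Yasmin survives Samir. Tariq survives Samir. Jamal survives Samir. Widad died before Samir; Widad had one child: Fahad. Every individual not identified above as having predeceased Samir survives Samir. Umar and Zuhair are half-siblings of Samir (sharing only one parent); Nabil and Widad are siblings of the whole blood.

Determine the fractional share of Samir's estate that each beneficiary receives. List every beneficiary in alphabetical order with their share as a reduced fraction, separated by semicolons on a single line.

No spouse, descendants, or parent survives, so the estate passes to Samir's siblings per stirpes.
Half-blood siblings count for one-half the weight of whole-blood siblings at the initial division.
Dividing 1 in proportion to weights (total weight 3): Umar (weight 1/2) → 1/6; Zuhair (weight 1/2) → 1/6; Nabil (weight 1) → 1/3; Widad (weight 1) → 1/3.
Umar is living and takes 1/6.
Zuhair is living and takes 1/6.
Nabil predeceased; the 1/3 allotted to Nabil's branch passes to Nabil's issue by representation.
The 1/3 is divided into 3 equal shares of 1/9 among Bashir, Dalia, Jamal.
Bashir predeceased; the 1/9 allotted to Bashir's branch passes to Bashir's issue by representation.
The 1/9 is divided into 2 equal shares of 1/18 among Yasmin, Tariq.
Yasmin is living and takes 1/18.
Tariq is living and takes 1/18.
Dalia is living and takes 1/9.
Jamal is living and takes 1/9.
Widad predeceased; the 1/3 allotted to Widad's branch passes to Widad's issue by representation.
Fahad is the sole taker at this level and receives the full 1/3.

Dalia 1/9; Fahad 1/3; Jamal 1/9; Tariq 1/18; Umar 1/6; Yasmin 1/18; Zuhair 1/6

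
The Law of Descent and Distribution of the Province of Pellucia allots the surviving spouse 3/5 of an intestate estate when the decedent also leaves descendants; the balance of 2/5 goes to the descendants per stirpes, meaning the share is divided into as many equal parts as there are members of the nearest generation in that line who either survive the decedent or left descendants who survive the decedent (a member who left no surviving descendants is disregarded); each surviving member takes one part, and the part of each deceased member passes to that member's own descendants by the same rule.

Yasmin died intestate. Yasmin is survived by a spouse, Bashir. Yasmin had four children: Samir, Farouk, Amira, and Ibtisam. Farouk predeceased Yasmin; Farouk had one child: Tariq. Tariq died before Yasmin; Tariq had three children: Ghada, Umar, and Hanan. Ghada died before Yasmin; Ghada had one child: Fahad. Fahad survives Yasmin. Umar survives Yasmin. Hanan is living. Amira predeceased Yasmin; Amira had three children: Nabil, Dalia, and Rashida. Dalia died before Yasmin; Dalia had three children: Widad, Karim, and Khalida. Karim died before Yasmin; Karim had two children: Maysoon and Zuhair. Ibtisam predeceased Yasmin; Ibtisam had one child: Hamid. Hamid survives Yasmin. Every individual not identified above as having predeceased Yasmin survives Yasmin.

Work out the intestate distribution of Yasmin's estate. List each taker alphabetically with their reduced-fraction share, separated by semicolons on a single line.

Bashir 3/5; Fahad 1/30; Hamid 1/10; Hanan 1/30; Khalida 1/90; Maysoon 1/180; Nabil 1/30; Rashida 1/30; Samir 1/10; Umar 1/30; Widad 1/90; Zuhair 1/180

Bashir, as surviving spouse, takes 3/5.
The remaining 2/5 passes to Yasmin's descendants per stirpes.
The 2/5 is divided into 4 equal shares of 1/10 among Samir, Farouk, Amira, Ibtisam.
Samir is living and takes 1/10.
Farouk predeceased; the 1/10 allotted to Farouk's branch passes to Farouk's issue by representation.
Tariq's line is the sole branch at this level, so the full 1/10 passes to Tariq's issue by representation.
The 1/10 is divided into 3 equal shares of 1/30 among Ghada, Umar, Hanan.
Ghada predeceased; the 1/30 allotted to Ghada's branch passes to Ghada's issue by representation.
Fahad is the sole taker at this level and receives the full 1/30.
Umar is living and takes 1/30.
Hanan is living and takes 1/30.
Amira predeceased; the 1/10 allotted to Amira's branch passes to Amira's issue by representation.
The 1/10 is divided into 3 equal shares of 1/30 among Nabil, Dalia, Rashida.
Nabil is living and takes 1/30.
Dalia predeceased; the 1/30 allotted to Dalia's branch passes to Dalia's issue by representation.
The 1/30 is divided into 3 equal shares of 1/90 among Widad, Karim, Khalida.
Widad is living and takes 1/90.
Karim predeceased; the 1/90 allotted to Karim's branch passes to Karim's issue by representation.
The 1/90 is divided into 2 equal shares of 1/180 among Maysoon, Zuhair.
Maysoon is living and takes 1/180.
Zuhair is living and takes 1/180.
Khalida is living and takes 1/90.
Rashida is living and takes 1/30.
Ibtisam predeceased; the 1/10 allotted to Ibtisam's branch passes to Ibtisam's issue by representation.
Hamid is the sole taker at this level and receives the full 1/10.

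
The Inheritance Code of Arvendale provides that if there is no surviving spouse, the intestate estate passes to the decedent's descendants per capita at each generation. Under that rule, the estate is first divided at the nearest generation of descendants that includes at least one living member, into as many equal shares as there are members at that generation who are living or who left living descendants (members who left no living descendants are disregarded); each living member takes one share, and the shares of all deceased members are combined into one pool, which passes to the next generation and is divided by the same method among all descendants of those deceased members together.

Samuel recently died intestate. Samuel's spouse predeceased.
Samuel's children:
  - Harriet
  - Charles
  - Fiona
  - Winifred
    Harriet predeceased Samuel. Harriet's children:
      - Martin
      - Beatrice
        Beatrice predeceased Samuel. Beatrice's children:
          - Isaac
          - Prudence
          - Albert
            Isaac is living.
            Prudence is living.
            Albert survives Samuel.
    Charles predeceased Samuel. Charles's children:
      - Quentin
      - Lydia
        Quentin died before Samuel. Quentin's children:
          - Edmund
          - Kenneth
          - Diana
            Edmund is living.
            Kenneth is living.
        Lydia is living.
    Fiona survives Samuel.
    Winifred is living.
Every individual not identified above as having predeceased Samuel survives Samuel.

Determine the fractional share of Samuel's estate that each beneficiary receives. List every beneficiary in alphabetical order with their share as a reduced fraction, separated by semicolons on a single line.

Albert 1/24; Diana 1/24; Edmund 1/24; Fiona 1/4; Isaac 1/24; Kenneth 1/24; Lydia 1/8; Martin 1/8; Prudence 1/24; Winifred 1/4

There is no surviving spouse, so the entire estate passes to Samuel's descendants per capita at each generation.
At generation 1 (Harriet, Charles, Fiona, Winifred) there are 4 shares of (1)/4 = 1/4 each.
Living: Fiona and Winifred — each takes 1/4.
Deceased: Harriet and Charles. Their combined 1/2 is pooled and carried to generation 2.
At generation 2 (Martin, Beatrice, Quentin, Lydia) there are 4 shares of (1/2)/4 = 1/8 each.
Living: Martin and Lydia — each takes 1/8.
Deceased: Beatrice and Quentin. Their combined 1/4 is pooled and carried to generation 3.
At generation 3 (Isaac, Prudence, Albert, Edmund, Kenneth, Diana) there are 6 shares of (1/4)/6 = 1/24 each.
Living: Isaac, Prudence, Albert, Edmund, Kenneth, and Diana — each takes 1/24.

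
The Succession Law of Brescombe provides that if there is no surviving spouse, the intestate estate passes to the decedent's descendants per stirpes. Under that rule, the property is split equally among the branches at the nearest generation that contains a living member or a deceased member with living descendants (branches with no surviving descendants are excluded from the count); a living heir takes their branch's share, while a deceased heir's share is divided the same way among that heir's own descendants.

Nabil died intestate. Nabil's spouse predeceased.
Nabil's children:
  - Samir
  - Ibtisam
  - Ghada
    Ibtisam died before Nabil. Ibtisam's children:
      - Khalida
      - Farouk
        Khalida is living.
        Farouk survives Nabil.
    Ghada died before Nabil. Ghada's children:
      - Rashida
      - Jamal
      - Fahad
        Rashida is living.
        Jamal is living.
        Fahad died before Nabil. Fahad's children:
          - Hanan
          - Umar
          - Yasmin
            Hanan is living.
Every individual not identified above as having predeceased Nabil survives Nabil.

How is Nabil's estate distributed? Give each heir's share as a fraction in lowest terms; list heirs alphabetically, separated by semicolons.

There is no surviving spouse, so the entire estate passes to Nabil's descendants per stirpes.
The estate is divided into 3 equal shares of 1/3 among Samir, Ibtisam, Ghada.
Samir is living and takes 1/3.
Ibtisam predeceased; the 1/3 allotted to Ibtisam's branch passes to Ibtisam's issue by representation.
The 1/3 is divided into 2 equal shares of 1/6 among Khalida, Farouk.
Khalida is living and takes 1/6.
Farouk is living and takes 1/6.
Ghada predeceased; the 1/3 allotted to Ghada's branch passes to Ghada's issue by representation.
The 1/3 is divided into 3 equal shares of 1/9 among Rashida, Jamal, Fahad.
Rashida is living and takes 1/9.
Jamal is living and takes 1/9.
Fahad predeceased; the 1/9 allotted to Fahad's branch passes to Fahad's issue by representation.
The 1/9 is divided into 3 equal shares of 1/27 among Hanan, Umar, Yasmin.
Hanan is living and takes 1/27.
Umar is living and takes 1/27.
Yasmin is living and takes 1/27.

Farouk 1/6; Hanan 1/27; Jamal 1/9; Khalida 1/6; Rashida 1/9; Samir 1/3; Umar 1/27; Yasmin 1/27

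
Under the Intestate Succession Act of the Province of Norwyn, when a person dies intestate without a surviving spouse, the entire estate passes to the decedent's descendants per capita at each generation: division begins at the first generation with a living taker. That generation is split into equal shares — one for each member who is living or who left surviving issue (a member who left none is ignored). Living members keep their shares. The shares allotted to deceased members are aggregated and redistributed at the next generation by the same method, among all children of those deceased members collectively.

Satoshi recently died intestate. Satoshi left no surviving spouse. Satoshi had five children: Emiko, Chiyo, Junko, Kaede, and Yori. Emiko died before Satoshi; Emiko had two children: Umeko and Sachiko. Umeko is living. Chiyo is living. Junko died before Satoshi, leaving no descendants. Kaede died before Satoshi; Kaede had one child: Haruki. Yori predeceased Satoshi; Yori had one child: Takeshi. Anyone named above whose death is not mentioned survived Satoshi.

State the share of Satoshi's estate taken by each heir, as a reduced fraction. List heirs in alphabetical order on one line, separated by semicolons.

There is no surviving spouse, so the entire estate passes to Satoshi's descendants per capita at each generation.
At generation 1 (Emiko, Chiyo, Kaede, Yori) there are 4 shares of (1)/4 = 1/4 each.
Living: Chiyo — each takes 1/4.
Deceased: Emiko, Kaede, and Yori. Their combined 3/4 is pooled and carried to generation 2.
At generation 2 (Umeko, Sachiko, Haruki, Takeshi) there are 4 shares of (3/4)/4 = 3/16 each.
Living: Umeko, Sachiko, Haruki, and Takeshi — each takes 3/16.

Chiyo 1/4; Haruki 3/16; Sachiko 3/16; Takeshi 3/16; Umeko 3/16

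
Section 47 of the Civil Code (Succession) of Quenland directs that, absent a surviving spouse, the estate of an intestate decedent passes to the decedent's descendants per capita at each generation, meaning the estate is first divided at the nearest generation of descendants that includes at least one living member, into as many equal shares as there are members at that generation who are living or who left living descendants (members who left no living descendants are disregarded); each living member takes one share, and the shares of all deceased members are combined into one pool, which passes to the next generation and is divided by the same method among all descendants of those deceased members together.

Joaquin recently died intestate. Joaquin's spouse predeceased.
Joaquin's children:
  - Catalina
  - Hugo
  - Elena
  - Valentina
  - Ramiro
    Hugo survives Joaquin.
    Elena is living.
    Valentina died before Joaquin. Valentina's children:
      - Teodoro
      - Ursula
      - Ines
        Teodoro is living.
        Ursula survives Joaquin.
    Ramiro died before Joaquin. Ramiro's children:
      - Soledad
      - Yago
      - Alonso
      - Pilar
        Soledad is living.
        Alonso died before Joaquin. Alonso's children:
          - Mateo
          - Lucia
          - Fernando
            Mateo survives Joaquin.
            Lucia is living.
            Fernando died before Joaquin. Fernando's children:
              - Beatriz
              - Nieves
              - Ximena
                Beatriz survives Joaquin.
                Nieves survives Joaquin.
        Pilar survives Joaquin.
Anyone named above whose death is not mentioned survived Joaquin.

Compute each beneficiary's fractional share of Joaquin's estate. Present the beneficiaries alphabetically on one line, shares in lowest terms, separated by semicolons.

There is no surviving spouse, so the entire estate passes to Joaquin's descendants per capita at each generation.
At generation 1 (Catalina, Hugo, Elena, Valentina, Ramiro) there are 5 shares of (1)/5 = 1/5 each.
Living: Catalina, Hugo, and Elena — each takes 1/5.
Deceased: Valentina and Ramiro. Their combined 2/5 is pooled and carried to generation 2.
At generation 2 (Teodoro, Ursula, Ines, Soledad, Yago, Alonso, Pilar) there are 7 shares of (2/5)/7 = 2/35 each.
Living: Teodoro, Ursula, Ines, Soledad, Yago, and Pilar — each takes 2/35.
Deceased: Alonso. That 2/35 share is carried to generation 3.
At generation 3 (Mateo, Lucia, Fernando) there are 3 shares of (2/35)/3 = 2/105 each.
Living: Mateo and Lucia — each takes 2/105.
Deceased: Fernando. That 2/105 share is carried to generation 4.
At generation 4 (Beatriz, Nieves, Ximena) there are 3 shares of (2/105)/3 = 2/315 each.
Living: Beatriz, Nieves, and Ximena — each takes 2/315.

Beatriz 2/315; Catalina 1/5; Elena 1/5; Hugo 1/5; Ines 2/35; Lucia 2/105; Mateo 2/105; Nieves 2/315; Pilar 2/35; Soledad 2/35; Teodoro 2/35; Ursula 2/35; Ximena 2/315; Yago 2/35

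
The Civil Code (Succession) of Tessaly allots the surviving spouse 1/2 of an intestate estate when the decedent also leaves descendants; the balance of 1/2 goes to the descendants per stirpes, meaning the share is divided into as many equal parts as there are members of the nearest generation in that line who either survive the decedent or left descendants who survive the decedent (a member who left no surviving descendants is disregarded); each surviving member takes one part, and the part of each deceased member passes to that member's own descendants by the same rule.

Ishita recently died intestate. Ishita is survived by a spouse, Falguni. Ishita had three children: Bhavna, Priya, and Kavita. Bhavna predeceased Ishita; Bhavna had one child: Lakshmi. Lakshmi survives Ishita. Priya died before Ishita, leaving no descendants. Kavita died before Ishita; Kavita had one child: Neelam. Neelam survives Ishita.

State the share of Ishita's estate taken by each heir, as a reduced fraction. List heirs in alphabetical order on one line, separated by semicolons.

Falguni 1/2; Lakshmi 1/4; Neelam 1/4

Falguni, as surviving spouse, takes 1/2.
The remaining 1/2 passes to Ishita's descendants per stirpes.
Priya left no surviving issue, so that branch lapses and is disregarded.
The 1/2 is divided into 2 equal shares of 1/4 among Bhavna, Kavita.
Bhavna predeceased; the 1/4 allotted to Bhavna's branch passes to Bhavna's issue by representation.
Lakshmi is the sole taker at this level and receives the full 1/4.
Kavita predeceased; the 1/4 allotted to Kavita's branch passes to Kavita's issue by representation.
Neelam is the sole taker at this level and receives the full 1/4.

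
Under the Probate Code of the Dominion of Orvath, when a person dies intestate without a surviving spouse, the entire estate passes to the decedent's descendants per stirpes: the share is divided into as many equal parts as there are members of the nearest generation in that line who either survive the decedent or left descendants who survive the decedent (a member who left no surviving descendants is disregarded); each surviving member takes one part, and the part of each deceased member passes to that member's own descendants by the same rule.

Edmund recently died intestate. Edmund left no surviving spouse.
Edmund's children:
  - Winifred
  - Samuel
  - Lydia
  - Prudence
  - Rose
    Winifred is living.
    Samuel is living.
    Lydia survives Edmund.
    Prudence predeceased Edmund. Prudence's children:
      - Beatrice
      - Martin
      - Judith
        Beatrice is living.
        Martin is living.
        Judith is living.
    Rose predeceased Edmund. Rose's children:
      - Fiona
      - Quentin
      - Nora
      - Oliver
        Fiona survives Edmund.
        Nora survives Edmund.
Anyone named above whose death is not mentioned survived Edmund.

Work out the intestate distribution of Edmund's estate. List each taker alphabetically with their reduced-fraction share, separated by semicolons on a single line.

Beatrice 1/15; Fiona 1/20; Judith 1/15; Lydia 1/5; Martin 1/15; Nora 1/20; Oliver 1/20; Quentin 1/20; Samuel 1/5; Winifred 1/5

There is no surviving spouse, so the entire estate passes to Edmund's descendants per stirpes.
The estate is divided into 5 equal shares of 1/5 among Winifred, Samuel, Lydia, Prudence, Rose.
Winifred is living and takes 1/5.
Samuel is living and takes 1/5.
Lydia is living and takes 1/5.
Prudence predeceased; the 1/5 allotted to Prudence's branch passes to Prudence's issue by representation.
The 1/5 is divided into 3 equal shares of 1/15 among Beatrice, Martin, Judith.
Beatrice is living and takes 1/15.
Martin is living and takes 1/15.
Judith is living and takes 1/15.
Rose predeceased; the 1/5 allotted to Rose's branch passes to Rose's issue by representation.
The 1/5 is divided into 4 equal shares of 1/20 among Fiona, Quentin, Nora, Oliver.
Fiona is living and takes 1/20.
Quentin is living and takes 1/20.
Nora is living and takes 1/20.
Oliver is living and takes 1/20.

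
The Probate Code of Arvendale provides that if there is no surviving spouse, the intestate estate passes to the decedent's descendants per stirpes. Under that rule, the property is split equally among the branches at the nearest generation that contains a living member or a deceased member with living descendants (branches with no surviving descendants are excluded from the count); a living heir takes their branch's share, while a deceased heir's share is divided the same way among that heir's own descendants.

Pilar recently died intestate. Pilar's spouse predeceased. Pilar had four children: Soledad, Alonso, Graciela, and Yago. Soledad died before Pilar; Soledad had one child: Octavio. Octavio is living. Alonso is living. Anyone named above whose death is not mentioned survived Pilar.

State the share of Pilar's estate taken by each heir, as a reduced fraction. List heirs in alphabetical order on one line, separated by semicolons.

Alonso 1/4; Graciela 1/4; Octavio 1/4; Yago 1/4

There is no surviving spouse, so the entire estate passes to Pilar's descendants per stirpes.
The estate is divided into 4 equal shares of 1/4 among Soledad, Alonso, Graciela, Yago.
Soledad predeceased; the 1/4 allotted to Soledad's branch passes to Soledad's issue by representation.
Octavio is the sole taker at this level and receives the full 1/4.
Alonso is living and takes 1/4.
Graciela is living and takes 1/4.
Yago is living and takes 1/4.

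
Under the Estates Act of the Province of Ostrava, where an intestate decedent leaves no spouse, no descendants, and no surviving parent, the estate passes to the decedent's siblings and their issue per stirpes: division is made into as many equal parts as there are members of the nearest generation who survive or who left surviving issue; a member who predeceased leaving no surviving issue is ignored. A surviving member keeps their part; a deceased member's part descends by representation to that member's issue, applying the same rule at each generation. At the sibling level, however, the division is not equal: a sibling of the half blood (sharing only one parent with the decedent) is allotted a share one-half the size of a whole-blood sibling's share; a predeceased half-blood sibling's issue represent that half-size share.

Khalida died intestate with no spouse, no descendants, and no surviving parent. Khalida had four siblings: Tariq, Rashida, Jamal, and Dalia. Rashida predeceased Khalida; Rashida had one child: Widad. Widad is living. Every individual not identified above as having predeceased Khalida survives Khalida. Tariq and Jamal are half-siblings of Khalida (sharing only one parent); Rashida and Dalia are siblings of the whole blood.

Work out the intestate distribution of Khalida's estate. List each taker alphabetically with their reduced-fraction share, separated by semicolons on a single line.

No spouse, descendants, or parent survives, so the estate passes to Khalida's siblings per stirpes.
Half-blood siblings count for one-half the weight of whole-blood siblings at the initial division.
Dividing 1 in proportion to weights (total weight 3): Tariq (weight 1/2) → 1/6; Rashida (weight 1) → 1/3; Jamal (weight 1/2) → 1/6; Dalia (weight 1) → 1/3.
Tariq is living and takes 1/6.
Rashida predeceased; the 1/3 allotted to Rashida's branch passes to Rashida's issue by representation.
Widad is the sole taker at this level and receives the full 1/3.
Jamal is living and takes 1/6.
Dalia is living and takes 1/3.

Dalia 1/3; Jamal 1/6; Tariq 1/6; Widad 1/3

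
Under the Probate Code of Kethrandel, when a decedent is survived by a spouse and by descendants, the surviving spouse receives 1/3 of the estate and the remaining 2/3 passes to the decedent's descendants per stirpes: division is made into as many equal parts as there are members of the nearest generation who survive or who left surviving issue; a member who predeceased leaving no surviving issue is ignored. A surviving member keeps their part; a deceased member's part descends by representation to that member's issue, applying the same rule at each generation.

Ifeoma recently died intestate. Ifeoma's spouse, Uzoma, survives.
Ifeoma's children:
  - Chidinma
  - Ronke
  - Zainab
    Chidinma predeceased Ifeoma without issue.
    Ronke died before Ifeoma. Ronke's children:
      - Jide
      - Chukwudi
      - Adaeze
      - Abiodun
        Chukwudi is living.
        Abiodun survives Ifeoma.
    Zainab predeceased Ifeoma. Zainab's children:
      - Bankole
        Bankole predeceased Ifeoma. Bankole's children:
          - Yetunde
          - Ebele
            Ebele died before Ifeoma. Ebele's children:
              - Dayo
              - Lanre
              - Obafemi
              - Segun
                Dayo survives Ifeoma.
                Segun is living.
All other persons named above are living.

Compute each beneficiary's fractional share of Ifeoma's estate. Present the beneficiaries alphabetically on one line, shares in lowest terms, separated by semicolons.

Uzoma, as surviving spouse, takes 1/3.
The remaining 2/3 passes to Ifeoma's descendants per stirpes.
Chidinma left no surviving issue, so that branch lapses and is disregarded.
The 2/3 is divided into 2 equal shares of 1/3 among Ronke, Zainab.
Ronke predeceased; the 1/3 allotted to Ronke's branch passes to Ronke's issue by representation.
The 1/3 is divided into 4 equal shares of 1/12 among Jide, Chukwudi, Adaeze, Abiodun.
Jide is living and takes 1/12.
Chukwudi is living and takes 1/12.
Adaeze is living and takes 1/12.
Abiodun is living and takes 1/12.
Zainab predeceased; the 1/3 allotted to Zainab's branch passes to Zainab's issue by representation.
Bankole's line is the sole branch at this level, so the full 1/3 passes to Bankole's issue by representation.
The 1/3 is divided into 2 equal shares of 1/6 among Yetunde, Ebele.
Yetunde is living and takes 1/6.
Ebele predeceased; the 1/6 allotted to Ebele's branch passes to Ebele's issue by representation.
The 1/6 is divided into 4 equal shares of 1/24 among Dayo, Lanre, Obafemi, Segun.
Dayo is living and takes 1/24.
Lanre is living and takes 1/24.
Obafemi is living and takes 1/24.
Segun is living and takes 1/24.

Abiodun 1/12; Adaeze 1/12; Chukwudi 1/12; Dayo 1/24; Jide 1/12; Lanre 1/24; Obafemi 1/24; Segun 1/24; Uzoma 1/3; Yetunde 1/6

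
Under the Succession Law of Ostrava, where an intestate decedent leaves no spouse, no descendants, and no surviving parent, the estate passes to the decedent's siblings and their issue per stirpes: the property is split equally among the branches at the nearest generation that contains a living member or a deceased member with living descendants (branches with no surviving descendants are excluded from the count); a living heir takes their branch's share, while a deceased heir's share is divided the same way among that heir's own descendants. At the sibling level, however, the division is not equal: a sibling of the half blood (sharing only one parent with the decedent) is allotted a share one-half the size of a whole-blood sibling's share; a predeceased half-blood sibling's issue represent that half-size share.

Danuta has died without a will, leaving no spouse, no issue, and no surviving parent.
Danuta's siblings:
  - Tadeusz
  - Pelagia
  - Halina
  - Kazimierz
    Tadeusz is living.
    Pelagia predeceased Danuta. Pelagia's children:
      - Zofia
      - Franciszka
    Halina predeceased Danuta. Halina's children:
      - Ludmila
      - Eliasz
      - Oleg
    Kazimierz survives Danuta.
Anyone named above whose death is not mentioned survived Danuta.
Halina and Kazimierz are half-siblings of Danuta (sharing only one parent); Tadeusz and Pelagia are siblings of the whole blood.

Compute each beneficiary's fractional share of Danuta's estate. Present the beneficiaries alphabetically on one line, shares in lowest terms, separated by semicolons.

Eliasz 1/18; Franciszka 1/6; Kazimierz 1/6; Ludmila 1/18; Oleg 1/18; Tadeusz 1/3; Zofia 1/6

No spouse, descendants, or parent survives, so the estate passes to Danuta's siblings per stirpes.
Half-blood siblings count for one-half the weight of whole-blood siblings at the initial division.
Dividing 1 in proportion to weights (total weight 3): Tadeusz (weight 1) → 1/3; Pelagia (weight 1) → 1/3; Halina (weight 1/2) → 1/6; Kazimierz (weight 1/2) → 1/6.
Tadeusz is living and takes 1/3.
Pelagia predeceased; the 1/3 allotted to Pelagia's branch passes to Pelagia's issue by representation.
The 1/3 is divided into 2 equal shares of 1/6 among Zofia, Franciszka.
Zofia is living and takes 1/6.
Franciszka is living and takes 1/6.
Halina predeceased; the 1/6 allotted to Halina's branch passes to Halina's issue by representation.
The 1/6 is divided into 3 equal shares of 1/18 among Ludmila, Eliasz, Oleg.
Ludmila is living and takes 1/18.
Eliasz is living and takes 1/18.
Oleg is living and takes 1/18.
Kazimierz is living and takes 1/6.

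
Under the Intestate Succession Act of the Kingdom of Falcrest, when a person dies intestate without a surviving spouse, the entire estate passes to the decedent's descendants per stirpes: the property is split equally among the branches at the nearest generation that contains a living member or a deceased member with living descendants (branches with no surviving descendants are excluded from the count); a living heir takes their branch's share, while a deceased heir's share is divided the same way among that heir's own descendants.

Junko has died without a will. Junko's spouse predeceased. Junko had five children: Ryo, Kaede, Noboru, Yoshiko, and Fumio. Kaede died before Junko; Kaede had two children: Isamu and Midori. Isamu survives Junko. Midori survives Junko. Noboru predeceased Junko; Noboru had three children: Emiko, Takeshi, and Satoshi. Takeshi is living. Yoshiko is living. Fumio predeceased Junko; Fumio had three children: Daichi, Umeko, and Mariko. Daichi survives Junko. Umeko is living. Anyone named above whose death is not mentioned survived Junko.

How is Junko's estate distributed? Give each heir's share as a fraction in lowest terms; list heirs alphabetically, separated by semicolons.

Daichi 1/15; Emiko 1/15; Isamu 1/10; Mariko 1/15; Midori 1/10; Ryo 1/5; Satoshi 1/15; Takeshi 1/15; Umeko 1/15; Yoshiko 1/5

There is no surviving spouse, so the entire estate passes to Junko's descendants per stirpes.
The estate is divided into 5 equal shares of 1/5 among Ryo, Kaede, Noboru, Yoshiko, Fumio.
Ryo is living and takes 1/5.
Kaede predeceased; the 1/5 allotted to Kaede's branch passes to Kaede's issue by representation.
The 1/5 is divided into 2 equal shares of 1/10 among Isamu, Midori.
Isamu is living and takes 1/10.
Midori is living and takes 1/10.
Noboru predeceased; the 1/5 allotted to Noboru's branch passes to Noboru's issue by representation.
The 1/5 is divided into 3 equal shares of 1/15 among Emiko, Takeshi, Satoshi.
Emiko is living and takes 1/15.
Takeshi is living and takes 1/15.
Satoshi is living and takes 1/15.
Yoshiko is living and takes 1/5.
Fumio predeceased; the 1/5 allotted to Fumio's branch passes to Fumio's issue by representation.
The 1/5 is divided into 3 equal shares of 1/15 among Daichi, Umeko, Mariko.
Daichi is living and takes 1/15.
Umeko is living and takes 1/15.
Mariko is living and takes 1/15.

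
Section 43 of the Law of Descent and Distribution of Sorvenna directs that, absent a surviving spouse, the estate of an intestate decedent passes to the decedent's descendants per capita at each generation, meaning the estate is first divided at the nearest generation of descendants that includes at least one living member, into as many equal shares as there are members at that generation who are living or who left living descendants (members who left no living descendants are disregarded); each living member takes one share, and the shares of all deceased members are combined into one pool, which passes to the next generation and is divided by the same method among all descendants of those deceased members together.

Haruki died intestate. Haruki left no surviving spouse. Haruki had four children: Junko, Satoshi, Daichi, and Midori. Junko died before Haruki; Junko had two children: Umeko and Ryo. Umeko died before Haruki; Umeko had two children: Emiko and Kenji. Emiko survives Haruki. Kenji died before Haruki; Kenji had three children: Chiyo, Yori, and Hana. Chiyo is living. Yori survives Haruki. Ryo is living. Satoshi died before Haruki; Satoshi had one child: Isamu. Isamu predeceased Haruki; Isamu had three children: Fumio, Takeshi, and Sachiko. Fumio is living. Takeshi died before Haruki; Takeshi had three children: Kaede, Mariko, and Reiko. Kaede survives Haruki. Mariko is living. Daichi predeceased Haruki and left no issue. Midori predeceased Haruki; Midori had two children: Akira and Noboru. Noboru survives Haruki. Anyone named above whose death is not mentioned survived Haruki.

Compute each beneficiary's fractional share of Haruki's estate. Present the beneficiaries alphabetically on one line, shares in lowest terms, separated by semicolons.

There is no surviving spouse, so the entire estate passes to Haruki's descendants per capita at each generation.
No one at generation 1 (Junko, Satoshi, Midori) is living; moving to the next generation.
At generation 2 (Umeko, Ryo, Isamu, Akira, Noboru) there are 5 shares of (1)/5 = 1/5 each.
Living: Ryo, Akira, and Noboru — each takes 1/5.
Deceased: Umeko and Isamu. Their combined 2/5 is pooled and carried to generation 3.
At generation 3 (Emiko, Kenji, Fumio, Takeshi, Sachiko) there are 5 shares of (2/5)/5 = 2/25 each.
Living: Emiko, Fumio, and Sachiko — each takes 2/25.
Deceased: Kenji and Takeshi. Their combined 4/25 is pooled and carried to generation 4.
At generation 4 (Chiyo, Yori, Hana, Kaede, Mariko, Reiko) there are 6 shares of (4/25)/6 = 2/75 each.
Living: Chiyo, Yori, Hana, Kaede, Mariko, and Reiko — each takes 2/75.

Akira 1/5; Chiyo 2/75; Emiko 2/25; Fumio 2/25; Hana 2/75; Kaede 2/75; Mariko 2/75; Noboru 1/5; Reiko 2/75; Ryo 1/5; Sachiko 2/25; Yori 2/75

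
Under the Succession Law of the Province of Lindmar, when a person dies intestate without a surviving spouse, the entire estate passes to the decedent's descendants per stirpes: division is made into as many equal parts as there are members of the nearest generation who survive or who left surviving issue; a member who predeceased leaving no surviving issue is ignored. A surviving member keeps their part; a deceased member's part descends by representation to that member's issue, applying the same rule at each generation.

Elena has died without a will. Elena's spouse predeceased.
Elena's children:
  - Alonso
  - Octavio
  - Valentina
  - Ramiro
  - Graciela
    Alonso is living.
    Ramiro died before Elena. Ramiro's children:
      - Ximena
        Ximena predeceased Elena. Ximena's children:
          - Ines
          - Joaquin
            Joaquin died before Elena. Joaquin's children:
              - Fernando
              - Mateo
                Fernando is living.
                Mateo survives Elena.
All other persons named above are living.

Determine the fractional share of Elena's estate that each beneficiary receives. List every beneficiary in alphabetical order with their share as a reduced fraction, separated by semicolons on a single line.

There is no surviving spouse, so the entire estate passes to Elena's descendants per stirpes.
The estate is divided into 5 equal shares of 1/5 among Alonso, Octavio, Valentina, Ramiro, Graciela.
Alonso is living and takes 1/5.
Octavio is living and takes 1/5.
Valentina is living and takes 1/5.
Ramiro predeceased; the 1/5 allotted to Ramiro's branch passes to Ramiro's issue by representation.
Ximena's line is the sole branch at this level, so the full 1/5 passes to Ximena's issue by representation.
The 1/5 is divided into 2 equal shares of 1/10 among Ines, Joaquin.
Ines is living and takes 1/10.
Joaquin predeceased; the 1/10 allotted to Joaquin's branch passes to Joaquin's issue by representation.
The 1/10 is divided into 2 equal shares of 1/20 among Fernando, Mateo.
Fernando is living and takes 1/20.
Mateo is living and takes 1/20.
Graciela is living and takes 1/5.

Alonso 1/5; Fernando 1/20; Graciela 1/5; Ines 1/10; Mateo 1/20; Octavio 1/5; Valentina 1/5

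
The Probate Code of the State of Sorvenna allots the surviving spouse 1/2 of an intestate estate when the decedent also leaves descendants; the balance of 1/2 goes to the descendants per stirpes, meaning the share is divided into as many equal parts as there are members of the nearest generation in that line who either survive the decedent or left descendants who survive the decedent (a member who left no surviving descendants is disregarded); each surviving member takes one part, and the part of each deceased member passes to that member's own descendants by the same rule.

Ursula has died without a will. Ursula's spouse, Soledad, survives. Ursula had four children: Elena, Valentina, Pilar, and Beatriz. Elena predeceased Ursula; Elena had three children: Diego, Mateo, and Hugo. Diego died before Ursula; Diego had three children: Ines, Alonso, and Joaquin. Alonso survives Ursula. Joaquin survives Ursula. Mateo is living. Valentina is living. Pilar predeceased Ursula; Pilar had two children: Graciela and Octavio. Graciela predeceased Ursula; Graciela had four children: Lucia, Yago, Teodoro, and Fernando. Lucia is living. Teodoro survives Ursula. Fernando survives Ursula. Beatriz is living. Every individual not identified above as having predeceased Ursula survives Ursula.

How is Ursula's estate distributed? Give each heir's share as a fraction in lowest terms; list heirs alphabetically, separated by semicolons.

Alonso 1/72; Beatriz 1/8; Fernando 1/64; Hugo 1/24; Ines 1/72; Joaquin 1/72; Lucia 1/64; Mateo 1/24; Octavio 1/16; Soledad 1/2; Teodoro 1/64; Valentina 1/8; Yago 1/64

Soledad, as surviving spouse, takes 1/2.
The remaining 1/2 passes to Ursula's descendants per stirpes.
The 1/2 is divided into 4 equal shares of 1/8 among Elena, Valentina, Pilar, Beatriz.
Elena predeceased; the 1/8 allotted to Elena's branch passes to Elena's issue by representation.
The 1/8 is divided into 3 equal shares of 1/24 among Diego, Mateo, Hugo.
Diego predeceased; the 1/24 allotted to Diego's branch passes to Diego's issue by representation.
The 1/24 is divided into 3 equal shares of 1/72 among Ines, Alonso, Joaquin.
Ines is living and takes 1/72.
Alonso is living and takes 1/72.
Joaquin is living and takes 1/72.
Mateo is living and takes 1/24.
Hugo is living and takes 1/24.
Valentina is living and takes 1/8.
Pilar predeceased; the 1/8 allotted to Pilar's branch passes to Pilar's issue by representation.
The 1/8 is divided into 2 equal shares of 1/16 among Graciela, Octavio.
Graciela predeceased; the 1/16 allotted to Graciela's branch passes to Graciela's issue by representation.
The 1/16 is divided into 4 equal shares of 1/64 among Lucia, Yago, Teodoro, Fernando.
Lucia is living and takes 1/64.
Yago is living and takes 1/64.
Teodoro is living and takes 1/64.
Fernando is living and takes 1/64.
Octavio is living and takes 1/16.
Beatriz is living and takes 1/8.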